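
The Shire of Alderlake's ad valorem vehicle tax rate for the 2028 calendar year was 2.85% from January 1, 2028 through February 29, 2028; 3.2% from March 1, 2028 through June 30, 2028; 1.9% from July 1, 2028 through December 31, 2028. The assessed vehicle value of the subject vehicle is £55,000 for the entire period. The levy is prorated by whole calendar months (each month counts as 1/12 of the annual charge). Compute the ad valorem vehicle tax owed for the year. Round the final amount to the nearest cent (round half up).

£1,370.42

January 1 – February 29, 2028: 2 months at 2.85% → £55,000 × 2.85% × 2/12 = £261.2500
March 1 – June 30, 2028: 4 months at 3.2% → £55,000 × 3.2% × 4/12 = £586.6667
July 1 – December 31, 2028: 6 months at 1.9% → £55,000 × 1.9% × 6/12 = £522.5000
Total = £1,370.4167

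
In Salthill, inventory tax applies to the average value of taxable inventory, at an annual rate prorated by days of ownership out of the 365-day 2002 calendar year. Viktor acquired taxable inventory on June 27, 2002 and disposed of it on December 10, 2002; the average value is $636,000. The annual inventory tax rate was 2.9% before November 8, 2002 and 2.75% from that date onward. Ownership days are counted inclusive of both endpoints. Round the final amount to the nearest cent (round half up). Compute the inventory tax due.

$8,352.51

June 27 – November 7, 2002: 134 days at 2.9% → $636,000 × 2.9% × 134/365 = $6,771.2219
November 8 – December 10, 2002: 33 days at 2.75% → $636,000 × 2.75% × 33/365 = $1,581.2877
Total = $8,352.5096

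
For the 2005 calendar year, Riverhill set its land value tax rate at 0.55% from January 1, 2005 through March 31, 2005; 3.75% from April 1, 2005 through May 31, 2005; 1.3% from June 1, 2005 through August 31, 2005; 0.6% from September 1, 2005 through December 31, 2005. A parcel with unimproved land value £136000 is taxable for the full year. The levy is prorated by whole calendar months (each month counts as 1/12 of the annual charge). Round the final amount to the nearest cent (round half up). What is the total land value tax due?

January 1 – March 31, 2005: 3 months at 0.55% → £136000 × 0.55% × 3/12 = £187.0000
April 1 – May 31, 2005: 2 months at 3.75% → £136000 × 3.75% × 2/12 = £850.0000
June 1 – August 31, 2005: 3 months at 1.3% → £136000 × 1.3% × 3/12 = £442.0000
September 1 – December 31, 2005: 4 months at 0.6% → £136000 × 0.6% × 4/12 = £272.0000
Total = £1751.0000

£1751.00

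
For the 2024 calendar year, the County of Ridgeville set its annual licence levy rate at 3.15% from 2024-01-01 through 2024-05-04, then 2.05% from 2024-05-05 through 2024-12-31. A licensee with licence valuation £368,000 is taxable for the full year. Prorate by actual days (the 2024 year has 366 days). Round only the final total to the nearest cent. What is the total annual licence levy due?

£8,926.51

2024-01-01 to 2024-05-04: 125 days at 3.15% → £368,000 × 3.15% × 125/366 = £3,959.0164
2024-05-05 to 2024-12-31: 241 days at 2.05% → £368,000 × 2.05% × 241/366 = £4,967.4973
Total = £8,926.5137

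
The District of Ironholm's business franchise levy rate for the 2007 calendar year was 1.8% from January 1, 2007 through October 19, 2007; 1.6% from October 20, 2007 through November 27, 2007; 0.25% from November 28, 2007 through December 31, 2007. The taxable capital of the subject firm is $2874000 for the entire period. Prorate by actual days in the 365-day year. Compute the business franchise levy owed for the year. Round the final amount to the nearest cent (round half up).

January 1 – October 19, 2007: 292 days at 1.8% → $2874000 × 1.8% × 292/365 = $41385.6000
October 20 – November 27, 2007: 39 days at 1.6% → $2874000 × 1.6% × 39/365 = $4913.3589
November 28 – December 31, 2007: 34 days at 0.25% → $2874000 × 0.25% × 34/365 = $669.2877
Total = $46968.2466

$46968.25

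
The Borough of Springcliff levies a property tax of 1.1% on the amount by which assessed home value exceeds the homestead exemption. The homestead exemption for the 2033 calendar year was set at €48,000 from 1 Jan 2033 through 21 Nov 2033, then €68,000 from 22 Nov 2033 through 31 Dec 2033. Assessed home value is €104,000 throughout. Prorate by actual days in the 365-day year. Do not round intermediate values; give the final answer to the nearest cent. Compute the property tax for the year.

€591.89

1 Jan – 21 Nov 2033: 325 days, exemption €48,000 → (€104,000 − €48,000) × 1.1% × 325/365 = €548.4932
22 Nov – 31 Dec 2033: 40 days, exemption €68,000 → (€104,000 − €68,000) × 1.1% × 40/365 = €43.3973
Total = €591.8904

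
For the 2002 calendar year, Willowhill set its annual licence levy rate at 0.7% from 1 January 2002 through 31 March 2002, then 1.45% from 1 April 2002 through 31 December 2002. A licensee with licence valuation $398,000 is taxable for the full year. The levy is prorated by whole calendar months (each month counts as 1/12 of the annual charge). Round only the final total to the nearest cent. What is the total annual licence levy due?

1 January – 31 March 2002: 3 months at 0.7% → $398,000 × 0.7% × 3/12 = $696.5000
1 April – 31 December 2002: 9 months at 1.45% → $398,000 × 1.45% × 9/12 = $4,328.2500
Total = $5,024.7500

$5,024.75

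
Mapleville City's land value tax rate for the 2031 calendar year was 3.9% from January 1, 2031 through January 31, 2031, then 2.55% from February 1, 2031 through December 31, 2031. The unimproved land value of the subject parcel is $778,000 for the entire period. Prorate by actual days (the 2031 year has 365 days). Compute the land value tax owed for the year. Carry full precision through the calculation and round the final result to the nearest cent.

$20,731.04

January 1 – January 31, 2031: 31 days at 3.9% → $778,000 × 3.9% × 31/365 = $2,576.9918
February 1 – December 31, 2031: 334 days at 2.55% → $778,000 × 2.55% × 334/365 = $18,154.0438
Total = $20,731.0356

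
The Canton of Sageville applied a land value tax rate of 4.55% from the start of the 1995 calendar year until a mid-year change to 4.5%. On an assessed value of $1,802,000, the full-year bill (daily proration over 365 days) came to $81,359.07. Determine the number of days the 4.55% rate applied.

109 days

Let d = days at the first rate; then 365 − d days at the second rate.
$1,802,000 × [4.55%·d + 4.5%·(365−d)] / 365 = $81,359.07
Solving gives d = 109, so the new rate took effect on 20 April 1995.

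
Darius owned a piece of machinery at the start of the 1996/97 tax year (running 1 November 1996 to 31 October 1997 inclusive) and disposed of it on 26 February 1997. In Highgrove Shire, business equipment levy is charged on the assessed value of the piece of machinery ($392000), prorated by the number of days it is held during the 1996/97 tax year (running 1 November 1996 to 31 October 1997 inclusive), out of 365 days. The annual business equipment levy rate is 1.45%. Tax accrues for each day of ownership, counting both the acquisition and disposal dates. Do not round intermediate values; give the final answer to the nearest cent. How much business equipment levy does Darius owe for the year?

Days held (1 November 1996 – 26 February 1997): 118 out of 365
Tax = $392000 × 1.45% × 118/365 = $1837.5671

$1837.57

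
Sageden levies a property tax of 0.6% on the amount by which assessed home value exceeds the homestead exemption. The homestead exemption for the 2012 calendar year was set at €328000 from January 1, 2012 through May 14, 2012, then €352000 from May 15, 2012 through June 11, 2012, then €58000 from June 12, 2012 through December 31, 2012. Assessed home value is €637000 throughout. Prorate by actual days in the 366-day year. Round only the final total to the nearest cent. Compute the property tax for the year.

January 1 – May 14, 2012: 135 days, exemption €328000 → (€637000 − €328000) × 0.6% × 135/366 = €683.8525
May 15 – June 11, 2012: 28 days, exemption €352000 → (€637000 − €352000) × 0.6% × 28/366 = €130.8197
June 12 – December 31, 2012: 203 days, exemption €58000 → (€637000 − €58000) × 0.6% × 203/366 = €1926.8361
Total = €2741.5082

€2741.51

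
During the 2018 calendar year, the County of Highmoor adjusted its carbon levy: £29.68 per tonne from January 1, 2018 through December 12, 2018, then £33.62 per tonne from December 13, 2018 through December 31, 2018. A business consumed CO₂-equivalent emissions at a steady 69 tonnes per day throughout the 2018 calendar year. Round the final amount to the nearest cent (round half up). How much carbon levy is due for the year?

£752,656.14

January 1 – December 12, 2018: 346 days × 69 tonnes/day = 23,874 tonnes at £29.68/tonne → £708,580.32
December 13 – December 31, 2018: 19 days × 69 tonnes/day = 1,311 tonnes at £33.62/tonne → £44,075.82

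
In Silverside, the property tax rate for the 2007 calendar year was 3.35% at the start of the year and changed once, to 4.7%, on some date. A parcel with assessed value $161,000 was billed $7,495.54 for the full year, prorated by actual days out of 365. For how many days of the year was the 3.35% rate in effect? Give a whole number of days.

12 days

Let d = days at the first rate; then 365 − d days at the second rate.
$161,000 × [3.35%·d + 4.7%·(365−d)] / 365 = $7,495.54
Solving gives d = 12, so the new rate took effect on 13 Jan 2007.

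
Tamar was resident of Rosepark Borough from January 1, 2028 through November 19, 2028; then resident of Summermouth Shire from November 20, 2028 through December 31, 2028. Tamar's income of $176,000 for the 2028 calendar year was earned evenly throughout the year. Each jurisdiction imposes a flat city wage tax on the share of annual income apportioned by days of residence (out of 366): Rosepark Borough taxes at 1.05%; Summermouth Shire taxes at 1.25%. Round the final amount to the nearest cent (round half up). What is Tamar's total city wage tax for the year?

Rosepark Borough, January 1 – November 19, 2028: 324 days → $176,000 × 1.05% × 324/366 = $1,635.9344
Summermouth Shire, November 20 – December 31, 2028: 42 days → $176,000 × 1.25% × 42/366 = $252.4590
Total = $1,888.3934

$1,888.39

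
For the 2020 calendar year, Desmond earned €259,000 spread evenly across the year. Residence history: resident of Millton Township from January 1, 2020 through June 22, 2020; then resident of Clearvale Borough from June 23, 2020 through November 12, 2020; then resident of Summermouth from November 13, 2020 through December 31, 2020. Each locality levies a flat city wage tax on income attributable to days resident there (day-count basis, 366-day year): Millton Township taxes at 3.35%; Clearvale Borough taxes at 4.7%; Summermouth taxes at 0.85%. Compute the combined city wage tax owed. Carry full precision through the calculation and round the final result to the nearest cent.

€9,175.75

Millton Township, January 1 – June 22, 2020: 174 days → €259,000 × 3.35% × 174/366 = €4,124.8934
Clearvale Borough, June 23 – November 12, 2020: 143 days → €259,000 × 4.7% × 143/366 = €4,756.1175
Summermouth, November 13 – December 31, 2020: 49 days → €259,000 × 0.85% × 49/366 = €294.7363
Total = €9,175.7473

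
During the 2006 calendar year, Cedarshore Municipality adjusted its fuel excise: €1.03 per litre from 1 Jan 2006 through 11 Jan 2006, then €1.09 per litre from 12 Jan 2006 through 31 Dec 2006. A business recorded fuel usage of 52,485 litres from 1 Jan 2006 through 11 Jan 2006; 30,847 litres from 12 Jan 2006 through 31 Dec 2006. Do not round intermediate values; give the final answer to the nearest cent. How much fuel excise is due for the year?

1 Jan – 11 Jan 2006: 52,485 litres at €1.03/litre → €54059.55
12 Jan – 31 Dec 2006: 30,847 litres at €1.09/litre → €33623.23

€87682.78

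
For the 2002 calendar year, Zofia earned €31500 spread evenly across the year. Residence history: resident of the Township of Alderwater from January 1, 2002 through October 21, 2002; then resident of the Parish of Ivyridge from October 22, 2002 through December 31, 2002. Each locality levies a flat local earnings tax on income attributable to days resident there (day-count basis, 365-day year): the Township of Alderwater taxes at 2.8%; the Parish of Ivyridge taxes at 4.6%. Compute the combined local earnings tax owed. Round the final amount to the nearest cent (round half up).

€992.29

The Township of Alderwater, January 1 – October 21, 2002: 294 days → €31500 × 2.8% × 294/365 = €710.4329
The Parish of Ivyridge, October 22 – December 31, 2002: 71 days → €31500 × 4.6% × 71/365 = €281.8603
Total = €992.2932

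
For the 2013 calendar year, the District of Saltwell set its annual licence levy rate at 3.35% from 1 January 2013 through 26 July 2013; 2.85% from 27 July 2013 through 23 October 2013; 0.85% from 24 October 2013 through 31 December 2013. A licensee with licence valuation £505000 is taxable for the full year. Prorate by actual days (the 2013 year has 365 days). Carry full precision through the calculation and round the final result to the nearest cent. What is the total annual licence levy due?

1 January – 26 July 2013: 207 days at 3.35% → £505000 × 3.35% × 207/365 = £9594.3082
27 July – 23 October 2013: 89 days at 2.85% → £505000 × 2.85% × 89/365 = £3509.4041
24 October – 31 December 2013: 69 days at 0.85% → £505000 × 0.85% × 69/365 = £811.4589
Total = £13915.1712

£13915.17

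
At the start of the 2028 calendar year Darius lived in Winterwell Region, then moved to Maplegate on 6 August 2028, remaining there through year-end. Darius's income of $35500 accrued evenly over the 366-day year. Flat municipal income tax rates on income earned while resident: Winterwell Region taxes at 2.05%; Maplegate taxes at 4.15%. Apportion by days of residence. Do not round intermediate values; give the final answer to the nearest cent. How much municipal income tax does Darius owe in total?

Winterwell Region, 1 January – 5 August 2028: 218 days → $35500 × 2.05% × 218/366 = $433.4686
Maplegate, 6 August – 31 December 2028: 148 days → $35500 × 4.15% × 148/366 = $595.7404
Total = $1029.2090

$1029.21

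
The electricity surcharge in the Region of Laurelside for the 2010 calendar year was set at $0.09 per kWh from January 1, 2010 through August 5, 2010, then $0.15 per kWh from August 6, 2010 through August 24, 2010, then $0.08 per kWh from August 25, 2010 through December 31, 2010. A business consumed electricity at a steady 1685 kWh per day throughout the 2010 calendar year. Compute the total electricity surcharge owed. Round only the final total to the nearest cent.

January 1 – August 5, 2010: 217 days × 1685 kWh/day = 365,645 kWh at $0.09/kWh → $32,908.05
August 6 – August 24, 2010: 19 days × 1685 kWh/day = 32,015 kWh at $0.15/kWh → $4,802.25
August 25 – December 31, 2010: 129 days × 1685 kWh/day = 217,365 kWh at $0.08/kWh → $17,389.20

$55,099.50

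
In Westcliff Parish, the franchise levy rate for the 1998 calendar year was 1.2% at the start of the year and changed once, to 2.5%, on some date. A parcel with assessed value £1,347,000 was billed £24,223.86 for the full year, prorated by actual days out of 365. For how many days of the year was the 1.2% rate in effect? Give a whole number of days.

197 days

Let d = days at the first rate; then 365 − d days at the second rate.
£1,347,000 × [1.2%·d + 2.5%·(365−d)] / 365 = £24,223.86
Solving gives d = 197, so the new rate took effect on July 17, 1998.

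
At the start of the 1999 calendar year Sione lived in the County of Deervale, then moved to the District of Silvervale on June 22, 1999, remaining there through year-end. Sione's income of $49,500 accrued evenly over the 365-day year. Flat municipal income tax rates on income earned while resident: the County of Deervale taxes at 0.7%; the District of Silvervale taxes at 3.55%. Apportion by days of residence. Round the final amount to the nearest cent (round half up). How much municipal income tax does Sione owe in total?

$1,092.46

The County of Deervale, January 1 – June 21, 1999: 172 days → $49,500 × 0.7% × 172/365 = $163.2822
The District of Silvervale, June 22 – December 31, 1999: 193 days → $49,500 × 3.55% × 193/365 = $929.1760
Total = $1,092.4582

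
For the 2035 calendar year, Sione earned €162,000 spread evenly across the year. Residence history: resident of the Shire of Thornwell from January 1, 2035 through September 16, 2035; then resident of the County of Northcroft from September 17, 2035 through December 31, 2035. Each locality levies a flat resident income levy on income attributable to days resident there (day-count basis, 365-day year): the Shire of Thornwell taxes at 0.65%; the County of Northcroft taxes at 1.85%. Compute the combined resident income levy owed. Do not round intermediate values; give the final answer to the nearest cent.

The Shire of Thornwell, January 1 – September 16, 2035: 259 days → €162,000 × 0.65% × 259/365 = €747.1973
The County of Northcroft, September 17 – December 31, 2035: 106 days → €162,000 × 1.85% × 106/365 = €870.3616
Total = €1,617.5589

€1,617.56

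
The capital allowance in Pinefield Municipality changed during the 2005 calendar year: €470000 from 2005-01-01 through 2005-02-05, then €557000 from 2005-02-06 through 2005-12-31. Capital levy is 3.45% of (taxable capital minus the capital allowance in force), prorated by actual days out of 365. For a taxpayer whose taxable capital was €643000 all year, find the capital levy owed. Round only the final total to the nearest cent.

€3263.04

2005-01-01 to 2005-02-05: 36 days, exemption €470000 → (€643000 − €470000) × 3.45% × 36/365 = €588.6740
2005-02-06 to 2005-12-31: 329 days, exemption €557000 → (€643000 − €557000) × 3.45% × 329/365 = €2674.3644
Total = €3263.0384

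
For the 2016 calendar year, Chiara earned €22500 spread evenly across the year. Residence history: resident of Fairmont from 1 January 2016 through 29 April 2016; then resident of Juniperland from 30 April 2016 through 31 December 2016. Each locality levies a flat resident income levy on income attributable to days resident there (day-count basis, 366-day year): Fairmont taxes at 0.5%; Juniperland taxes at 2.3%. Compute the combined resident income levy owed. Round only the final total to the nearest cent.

€384.71

Fairmont, 1 January – 29 April 2016: 120 days → €22500 × 0.5% × 120/366 = €36.8852
Juniperland, 30 April – 31 December 2016: 246 days → €22500 × 2.3% × 246/366 = €347.8279
Total = €384.7131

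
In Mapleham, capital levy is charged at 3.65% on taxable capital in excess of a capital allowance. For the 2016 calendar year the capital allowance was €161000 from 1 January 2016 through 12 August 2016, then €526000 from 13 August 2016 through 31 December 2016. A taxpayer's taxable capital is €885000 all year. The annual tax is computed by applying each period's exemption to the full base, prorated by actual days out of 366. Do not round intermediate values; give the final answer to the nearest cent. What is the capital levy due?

€21293.56

1 January – 12 August 2016: 225 days, exemption €161000 → (€885000 − €161000) × 3.65% × 225/366 = €16245.4918
13 August – 31 December 2016: 141 days, exemption €526000 → (€885000 − €526000) × 3.65% × 141/366 = €5048.0697
Total = €21293.5615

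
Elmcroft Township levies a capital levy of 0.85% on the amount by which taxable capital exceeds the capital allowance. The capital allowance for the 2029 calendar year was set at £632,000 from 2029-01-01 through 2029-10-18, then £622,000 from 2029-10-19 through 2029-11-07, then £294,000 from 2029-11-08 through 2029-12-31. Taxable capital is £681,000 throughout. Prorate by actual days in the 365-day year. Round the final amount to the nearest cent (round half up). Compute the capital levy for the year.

£846.20

2029-01-01 to 2029-10-18: 291 days, exemption £632,000 → (£681,000 − £632,000) × 0.85% × 291/365 = £332.0589
2029-10-19 to 2029-11-07: 20 days, exemption £622,000 → (£681,000 − £622,000) × 0.85% × 20/365 = £27.4795
2029-11-08 to 2029-12-31: 54 days, exemption £294,000 → (£681,000 − £294,000) × 0.85% × 54/365 = £486.6658
Total = £846.2041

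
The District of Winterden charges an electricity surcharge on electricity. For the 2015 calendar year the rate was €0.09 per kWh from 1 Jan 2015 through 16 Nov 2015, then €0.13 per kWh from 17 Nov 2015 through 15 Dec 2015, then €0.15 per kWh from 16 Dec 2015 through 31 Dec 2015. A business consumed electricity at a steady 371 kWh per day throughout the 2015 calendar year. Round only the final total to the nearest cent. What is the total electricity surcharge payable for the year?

1 Jan – 16 Nov 2015: 320 days × 371 kWh/day = 118,720 kWh at €0.09/kWh → €10,684.80
17 Nov – 15 Dec 2015: 29 days × 371 kWh/day = 10,759 kWh at €0.13/kWh → €1,398.67
16 Dec – 31 Dec 2015: 16 days × 371 kWh/day = 5,936 kWh at €0.15/kWh → €890.40

€12,973.87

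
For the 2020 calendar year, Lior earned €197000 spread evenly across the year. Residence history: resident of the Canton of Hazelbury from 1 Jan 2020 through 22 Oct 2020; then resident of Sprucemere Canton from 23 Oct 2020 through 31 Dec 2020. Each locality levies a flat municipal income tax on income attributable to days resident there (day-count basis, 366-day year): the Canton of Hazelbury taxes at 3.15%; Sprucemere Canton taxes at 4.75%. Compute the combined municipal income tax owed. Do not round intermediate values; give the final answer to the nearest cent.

€6808.34

The Canton of Hazelbury, 1 Jan – 22 Oct 2020: 296 days → €197000 × 3.15% × 296/366 = €5018.6557
Sprucemere Canton, 23 Oct – 31 Dec 2020: 70 days → €197000 × 4.75% × 70/366 = €1789.6858
Total = €6808.3415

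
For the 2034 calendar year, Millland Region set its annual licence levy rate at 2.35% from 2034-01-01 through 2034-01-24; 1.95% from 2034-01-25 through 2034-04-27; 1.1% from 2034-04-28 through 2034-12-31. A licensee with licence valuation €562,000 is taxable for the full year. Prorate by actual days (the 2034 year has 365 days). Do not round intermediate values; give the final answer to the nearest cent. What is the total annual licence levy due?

€7,861.07

2034-01-01 to 2034-01-24: 24 days at 2.35% → €562,000 × 2.35% × 24/365 = €868.4055
2034-01-25 to 2034-04-27: 93 days at 1.95% → €562,000 × 1.95% × 93/365 = €2,792.2932
2034-04-28 to 2034-12-31: 248 days at 1.1% → €562,000 × 1.1% × 248/365 = €4,200.3726
Total = €7,861.0712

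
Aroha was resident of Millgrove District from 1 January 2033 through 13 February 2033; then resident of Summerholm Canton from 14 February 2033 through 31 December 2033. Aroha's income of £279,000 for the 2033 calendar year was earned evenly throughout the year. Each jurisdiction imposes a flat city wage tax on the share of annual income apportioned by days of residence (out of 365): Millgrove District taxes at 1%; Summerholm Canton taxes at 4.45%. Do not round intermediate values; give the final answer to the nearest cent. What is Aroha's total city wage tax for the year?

Millgrove District, 1 January – 13 February 2033: 44 days → £279,000 × 1% × 44/365 = £336.3288
Summerholm Canton, 14 February – 31 December 2033: 321 days → £279,000 × 4.45% × 321/365 = £10,918.8370
Total = £11,255.1658

£11,255.17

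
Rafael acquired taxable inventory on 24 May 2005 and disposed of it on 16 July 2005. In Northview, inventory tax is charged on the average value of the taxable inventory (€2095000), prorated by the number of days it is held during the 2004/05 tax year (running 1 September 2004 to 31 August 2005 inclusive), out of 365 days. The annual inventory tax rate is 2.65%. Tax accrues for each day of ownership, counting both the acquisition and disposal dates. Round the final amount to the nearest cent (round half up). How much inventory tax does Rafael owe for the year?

€8213.55

Days held (24 May – 16 July 2005): 54 out of 365
Tax = €2095000 × 2.65% × 54/365 = €8213.5479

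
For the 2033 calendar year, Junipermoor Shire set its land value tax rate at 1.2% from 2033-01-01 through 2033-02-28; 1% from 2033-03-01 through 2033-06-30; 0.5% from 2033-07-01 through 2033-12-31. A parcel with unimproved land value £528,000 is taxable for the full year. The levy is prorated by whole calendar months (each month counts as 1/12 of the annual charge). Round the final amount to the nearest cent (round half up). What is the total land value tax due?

£4,136.00

2033-01-01 to 2033-02-28: 2 months at 1.2% → £528,000 × 1.2% × 2/12 = £1,056.0000
2033-03-01 to 2033-06-30: 4 months at 1% → £528,000 × 1% × 4/12 = £1,760.0000
2033-07-01 to 2033-12-31: 6 months at 0.5% → £528,000 × 0.5% × 6/12 = £1,320.0000
Total = £4,136.0000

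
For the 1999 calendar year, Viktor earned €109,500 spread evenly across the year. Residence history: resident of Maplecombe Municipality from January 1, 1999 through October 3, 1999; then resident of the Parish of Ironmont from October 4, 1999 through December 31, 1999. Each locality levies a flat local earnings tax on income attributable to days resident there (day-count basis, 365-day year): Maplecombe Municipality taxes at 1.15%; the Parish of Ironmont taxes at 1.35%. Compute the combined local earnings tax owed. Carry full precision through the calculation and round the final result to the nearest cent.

Maplecombe Municipality, January 1 – October 3, 1999: 276 days → €109,500 × 1.15% × 276/365 = €952.2000
The Parish of Ironmont, October 4 – December 31, 1999: 89 days → €109,500 × 1.35% × 89/365 = €360.4500
Total = €1,312.6500

€1,312.65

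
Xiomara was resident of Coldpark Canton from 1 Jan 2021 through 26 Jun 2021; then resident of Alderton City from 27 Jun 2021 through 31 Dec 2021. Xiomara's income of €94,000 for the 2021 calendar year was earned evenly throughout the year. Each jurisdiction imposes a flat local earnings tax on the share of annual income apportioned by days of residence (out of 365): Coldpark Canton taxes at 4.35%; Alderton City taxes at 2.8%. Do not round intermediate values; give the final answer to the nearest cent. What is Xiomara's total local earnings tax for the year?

Coldpark Canton, 1 Jan – 26 Jun 2021: 177 days → €94,000 × 4.35% × 177/365 = €1,982.8849
Alderton City, 27 Jun – 31 Dec 2021: 188 days → €94,000 × 2.8% × 188/365 = €1,355.6603
Total = €3,338.5452

€3,338.55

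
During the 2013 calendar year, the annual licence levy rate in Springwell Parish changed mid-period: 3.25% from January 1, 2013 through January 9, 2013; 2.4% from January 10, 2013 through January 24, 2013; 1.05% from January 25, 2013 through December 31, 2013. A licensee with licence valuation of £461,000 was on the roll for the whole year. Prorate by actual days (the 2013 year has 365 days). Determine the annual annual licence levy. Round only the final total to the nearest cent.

£5,346.34

January 1 – January 9, 2013: 9 days at 3.25% → £461,000 × 3.25% × 9/365 = £369.4315
January 10 – January 24, 2013: 15 days at 2.4% → £461,000 × 2.4% × 15/365 = £454.6849
January 25 – December 31, 2013: 341 days at 1.05% → £461,000 × 1.05% × 341/365 = £4,522.2205
Total = £5,346.3370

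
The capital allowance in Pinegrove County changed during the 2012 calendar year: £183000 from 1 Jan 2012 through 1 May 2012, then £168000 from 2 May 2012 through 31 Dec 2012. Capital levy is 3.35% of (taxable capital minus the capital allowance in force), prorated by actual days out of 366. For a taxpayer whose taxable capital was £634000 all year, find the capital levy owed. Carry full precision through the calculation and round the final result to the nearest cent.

1 Jan – 1 May 2012: 122 days, exemption £183000 → (£634000 − £183000) × 3.35% × 122/366 = £5036.1667
2 May – 31 Dec 2012: 244 days, exemption £168000 → (£634000 − £168000) × 3.35% × 244/366 = £10407.3333
Total = £15443.5000

£15443.50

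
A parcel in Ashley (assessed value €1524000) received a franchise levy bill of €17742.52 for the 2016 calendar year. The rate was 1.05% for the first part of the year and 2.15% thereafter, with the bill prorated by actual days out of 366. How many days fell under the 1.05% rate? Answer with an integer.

328 days

Let d = days at the first rate; then 366 − d days at the second rate.
€1524000 × [1.05%·d + 2.15%·(366−d)] / 366 = €17742.52
Solving gives d = 328, so the new rate took effect on 24 November 2016.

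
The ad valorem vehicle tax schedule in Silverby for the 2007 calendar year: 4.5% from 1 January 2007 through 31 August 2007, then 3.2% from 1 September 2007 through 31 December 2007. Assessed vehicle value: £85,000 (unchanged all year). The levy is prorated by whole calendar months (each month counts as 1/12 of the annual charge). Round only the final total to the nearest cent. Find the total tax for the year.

1 January – 31 August 2007: 8 months at 4.5% → £85,000 × 4.5% × 8/12 = £2,550.0000
1 September – 31 December 2007: 4 months at 3.2% → £85,000 × 3.2% × 4/12 = £906.6667
Total = £3,456.6667

£3,456.67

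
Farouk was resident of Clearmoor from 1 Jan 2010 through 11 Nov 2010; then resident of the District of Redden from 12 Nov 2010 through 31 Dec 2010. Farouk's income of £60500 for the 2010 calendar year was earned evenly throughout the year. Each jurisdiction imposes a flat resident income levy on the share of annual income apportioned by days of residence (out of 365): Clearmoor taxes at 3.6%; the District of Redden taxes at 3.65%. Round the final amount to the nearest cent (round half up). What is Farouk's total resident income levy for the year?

Clearmoor, 1 Jan – 11 Nov 2010: 315 days → £60500 × 3.6% × 315/365 = £1879.6438
The District of Redden, 12 Nov – 31 Dec 2010: 50 days → £60500 × 3.65% × 50/365 = £302.5000
Total = £2182.1438

£2182.14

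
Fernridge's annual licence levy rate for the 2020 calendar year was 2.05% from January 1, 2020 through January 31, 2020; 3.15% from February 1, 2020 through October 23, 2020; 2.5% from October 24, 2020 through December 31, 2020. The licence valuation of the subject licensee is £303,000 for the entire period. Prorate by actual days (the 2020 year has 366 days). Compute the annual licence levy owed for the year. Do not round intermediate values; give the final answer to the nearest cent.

January 1 – January 31, 2020: 31 days at 2.05% → £303,000 × 2.05% × 31/366 = £526.1107
February 1 – October 23, 2020: 266 days at 3.15% → £303,000 × 3.15% × 266/366 = £6,936.7131
October 24 – December 31, 2020: 69 days at 2.5% → £303,000 × 2.5% × 69/366 = £1,428.0738
Total = £8,890.8975

£8,890.90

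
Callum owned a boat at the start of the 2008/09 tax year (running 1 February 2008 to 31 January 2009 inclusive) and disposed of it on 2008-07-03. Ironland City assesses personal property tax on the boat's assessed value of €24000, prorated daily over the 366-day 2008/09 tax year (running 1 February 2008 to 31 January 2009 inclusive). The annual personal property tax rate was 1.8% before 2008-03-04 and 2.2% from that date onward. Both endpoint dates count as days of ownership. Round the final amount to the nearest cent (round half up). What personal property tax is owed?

2008-02-01 to 2008-03-03: 32 days at 1.8% → €24000 × 1.8% × 32/366 = €37.7705
2008-03-04 to 2008-07-03: 122 days at 2.2% → €24000 × 2.2% × 122/366 = €176.0000
Total = €213.7705

€213.77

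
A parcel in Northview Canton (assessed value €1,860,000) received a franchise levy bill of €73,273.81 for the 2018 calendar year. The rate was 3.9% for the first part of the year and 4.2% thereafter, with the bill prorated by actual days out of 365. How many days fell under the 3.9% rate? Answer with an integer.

317 days

Let d = days at the first rate; then 365 − d days at the second rate.
€1,860,000 × [3.9%·d + 4.2%·(365−d)] / 365 = €73,273.81
Solving gives d = 317, so the new rate took effect on 14 Nov 2018.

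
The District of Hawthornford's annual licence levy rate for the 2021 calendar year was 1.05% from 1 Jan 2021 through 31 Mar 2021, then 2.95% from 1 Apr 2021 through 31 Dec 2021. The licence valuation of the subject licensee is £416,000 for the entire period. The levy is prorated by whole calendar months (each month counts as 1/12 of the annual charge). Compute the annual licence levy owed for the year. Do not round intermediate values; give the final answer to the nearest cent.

1 Jan – 31 Mar 2021: 3 months at 1.05% → £416,000 × 1.05% × 3/12 = £1,092.0000
1 Apr – 31 Dec 2021: 9 months at 2.95% → £416,000 × 2.95% × 9/12 = £9,204.0000
Total = £10,296.0000

£10,296.00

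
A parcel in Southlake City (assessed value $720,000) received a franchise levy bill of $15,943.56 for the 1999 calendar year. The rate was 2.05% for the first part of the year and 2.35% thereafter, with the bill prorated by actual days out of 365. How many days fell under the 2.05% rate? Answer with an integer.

Let d = days at the first rate; then 365 − d days at the second rate.
$720,000 × [2.05%·d + 2.35%·(365−d)] / 365 = $15,943.56
Solving gives d = 165, so the new rate took effect on 15 Jun 1999.

165 days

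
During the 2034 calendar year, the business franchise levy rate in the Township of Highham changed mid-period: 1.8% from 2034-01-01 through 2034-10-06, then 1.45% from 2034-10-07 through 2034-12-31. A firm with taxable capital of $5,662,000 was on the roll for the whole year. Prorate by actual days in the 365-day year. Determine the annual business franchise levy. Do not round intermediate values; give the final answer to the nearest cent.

2034-01-01 to 2034-10-06: 279 days at 1.8% → $5,662,000 × 1.8% × 279/365 = $77,902.9151
2034-10-07 to 2034-12-31: 86 days at 1.45% → $5,662,000 × 1.45% × 86/365 = $19,343.8740
Total = $97,246.7890

$97,246.79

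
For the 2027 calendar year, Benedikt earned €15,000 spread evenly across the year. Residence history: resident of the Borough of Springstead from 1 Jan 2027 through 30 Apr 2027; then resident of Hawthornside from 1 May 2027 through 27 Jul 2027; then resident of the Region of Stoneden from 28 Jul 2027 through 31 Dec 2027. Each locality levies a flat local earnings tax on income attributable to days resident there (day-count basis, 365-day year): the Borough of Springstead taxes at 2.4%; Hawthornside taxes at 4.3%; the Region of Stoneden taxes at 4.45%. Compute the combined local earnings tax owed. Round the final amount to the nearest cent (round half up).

€560.98

The Borough of Springstead, 1 Jan – 30 Apr 2027: 120 days → €15,000 × 2.4% × 120/365 = €118.3562
Hawthornside, 1 May – 27 Jul 2027: 88 days → €15,000 × 4.3% × 88/365 = €155.5068
The Region of Stoneden, 28 Jul – 31 Dec 2027: 157 days → €15,000 × 4.45% × 157/365 = €287.1164
Total = €560.9795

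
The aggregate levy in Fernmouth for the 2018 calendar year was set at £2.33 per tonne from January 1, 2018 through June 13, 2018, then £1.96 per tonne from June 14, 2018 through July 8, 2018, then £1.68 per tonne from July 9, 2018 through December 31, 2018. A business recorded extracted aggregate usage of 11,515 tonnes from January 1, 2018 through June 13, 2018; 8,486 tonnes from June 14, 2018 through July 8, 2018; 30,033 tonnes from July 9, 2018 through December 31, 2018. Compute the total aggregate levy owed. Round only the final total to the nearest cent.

January 1 – June 13, 2018: 11,515 tonnes at £2.33/tonne → £26829.95
June 14 – July 8, 2018: 8,486 tonnes at £1.96/tonne → £16632.56
July 9 – December 31, 2018: 30,033 tonnes at £1.68/tonne → £50455.44

£93917.95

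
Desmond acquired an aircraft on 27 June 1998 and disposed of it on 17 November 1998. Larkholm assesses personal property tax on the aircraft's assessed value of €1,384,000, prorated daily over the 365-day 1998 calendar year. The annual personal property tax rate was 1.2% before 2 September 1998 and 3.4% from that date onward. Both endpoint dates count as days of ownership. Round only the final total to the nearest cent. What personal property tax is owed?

27 June – 1 September 1998: 67 days at 1.2% → €1,384,000 × 1.2% × 67/365 = €3,048.5918
2 September – 17 November 1998: 77 days at 3.4% → €1,384,000 × 3.4% × 77/365 = €9,926.8822
Total = €12,975.4740

€12,975.47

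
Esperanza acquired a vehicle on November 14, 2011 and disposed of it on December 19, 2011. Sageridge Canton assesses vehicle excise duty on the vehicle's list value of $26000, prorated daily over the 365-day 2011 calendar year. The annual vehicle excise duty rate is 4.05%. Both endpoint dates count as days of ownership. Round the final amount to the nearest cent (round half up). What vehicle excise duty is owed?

$103.86

Days held (November 14 – December 19, 2011): 36 out of 365
Tax = $26000 × 4.05% × 36/365 = $103.8575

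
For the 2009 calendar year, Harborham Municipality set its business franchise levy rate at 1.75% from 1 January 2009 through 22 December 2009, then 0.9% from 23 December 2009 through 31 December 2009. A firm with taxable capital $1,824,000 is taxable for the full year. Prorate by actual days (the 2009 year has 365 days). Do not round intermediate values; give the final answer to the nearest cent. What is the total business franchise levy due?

$31,537.71

1 January – 22 December 2009: 356 days at 1.75% → $1,824,000 × 1.75% × 356/365 = $31,132.9315
23 December – 31 December 2009: 9 days at 0.9% → $1,824,000 × 0.9% × 9/365 = $404.7781
Total = $31,537.7096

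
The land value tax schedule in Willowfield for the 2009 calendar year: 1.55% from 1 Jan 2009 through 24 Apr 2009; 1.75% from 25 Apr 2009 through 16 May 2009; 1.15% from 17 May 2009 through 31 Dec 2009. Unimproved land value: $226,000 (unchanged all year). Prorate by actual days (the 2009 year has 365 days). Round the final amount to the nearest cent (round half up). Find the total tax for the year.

1 Jan – 24 Apr 2009: 114 days at 1.55% → $226,000 × 1.55% × 114/365 = $1,094.0877
25 Apr – 16 May 2009: 22 days at 1.75% → $226,000 × 1.75% × 22/365 = $238.3836
17 May – 31 Dec 2009: 229 days at 1.15% → $226,000 × 1.15% × 229/365 = $1,630.6055
Total = $2,963.0767

$2,963.08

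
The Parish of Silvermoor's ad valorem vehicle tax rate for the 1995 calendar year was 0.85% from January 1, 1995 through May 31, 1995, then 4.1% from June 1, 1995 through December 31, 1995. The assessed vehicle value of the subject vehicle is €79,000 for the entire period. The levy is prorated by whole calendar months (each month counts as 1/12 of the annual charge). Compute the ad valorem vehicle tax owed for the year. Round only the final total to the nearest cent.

€2,169.21

January 1 – May 31, 1995: 5 months at 0.85% → €79,000 × 0.85% × 5/12 = €279.7917
June 1 – December 31, 1995: 7 months at 4.1% → €79,000 × 4.1% × 7/12 = €1,889.4167
Total = €2,169.2083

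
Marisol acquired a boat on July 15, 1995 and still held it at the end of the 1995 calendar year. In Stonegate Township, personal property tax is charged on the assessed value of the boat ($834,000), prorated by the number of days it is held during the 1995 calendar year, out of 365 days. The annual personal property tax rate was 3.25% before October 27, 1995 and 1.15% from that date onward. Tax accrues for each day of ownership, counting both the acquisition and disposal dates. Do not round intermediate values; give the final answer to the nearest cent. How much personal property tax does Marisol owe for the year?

$9,457.33

July 15 – October 26, 1995: 104 days at 3.25% → $834,000 × 3.25% × 104/365 = $7,723.0685
October 27 – December 31, 1995: 66 days at 1.15% → $834,000 × 1.15% × 66/365 = $1,734.2630
Total = $9,457.3315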